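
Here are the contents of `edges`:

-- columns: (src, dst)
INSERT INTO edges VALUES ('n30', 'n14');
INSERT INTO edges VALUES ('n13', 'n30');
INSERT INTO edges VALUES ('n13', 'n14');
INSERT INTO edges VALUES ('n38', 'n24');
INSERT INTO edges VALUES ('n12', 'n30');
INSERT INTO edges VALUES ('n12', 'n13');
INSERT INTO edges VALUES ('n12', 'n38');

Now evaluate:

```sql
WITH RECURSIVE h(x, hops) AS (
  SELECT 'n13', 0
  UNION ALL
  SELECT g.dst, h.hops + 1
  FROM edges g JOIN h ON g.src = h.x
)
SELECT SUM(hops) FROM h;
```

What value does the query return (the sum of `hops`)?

Base: (n13, hops=0).
Iteration 1: edges from {n13} -> (n14, hops=1), (n30, hops=1).
Iteration 2: edges from {n14,n30} -> (n14, hops=2).
Iteration 3: no outgoing edges from {n14}; recursion stops.
SUM(hops) = 0 + 1 + 1 + 2 = 4.

4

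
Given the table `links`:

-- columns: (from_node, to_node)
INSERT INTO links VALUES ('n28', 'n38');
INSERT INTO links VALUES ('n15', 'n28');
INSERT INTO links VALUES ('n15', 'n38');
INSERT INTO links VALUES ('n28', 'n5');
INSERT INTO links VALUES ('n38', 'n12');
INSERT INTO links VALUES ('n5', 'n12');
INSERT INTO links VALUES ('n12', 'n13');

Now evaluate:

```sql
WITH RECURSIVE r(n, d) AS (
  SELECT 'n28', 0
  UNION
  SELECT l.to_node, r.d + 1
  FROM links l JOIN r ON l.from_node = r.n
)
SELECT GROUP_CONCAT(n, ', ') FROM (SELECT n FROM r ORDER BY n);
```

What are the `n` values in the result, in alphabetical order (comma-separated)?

n12, n13, n28, n38, n5

Base: (n28, d=0).
Iteration 1: edges from {n28} -> (n38, d=1), (n5, d=1).
Iteration 2: edges from {n38,n5} -> (n12, d=2). [UNION drops 1 duplicate row(s)]
Iteration 3: edges from {n12} -> (n13, d=3).
Iteration 4: no outgoing edges from {n13}; recursion stops.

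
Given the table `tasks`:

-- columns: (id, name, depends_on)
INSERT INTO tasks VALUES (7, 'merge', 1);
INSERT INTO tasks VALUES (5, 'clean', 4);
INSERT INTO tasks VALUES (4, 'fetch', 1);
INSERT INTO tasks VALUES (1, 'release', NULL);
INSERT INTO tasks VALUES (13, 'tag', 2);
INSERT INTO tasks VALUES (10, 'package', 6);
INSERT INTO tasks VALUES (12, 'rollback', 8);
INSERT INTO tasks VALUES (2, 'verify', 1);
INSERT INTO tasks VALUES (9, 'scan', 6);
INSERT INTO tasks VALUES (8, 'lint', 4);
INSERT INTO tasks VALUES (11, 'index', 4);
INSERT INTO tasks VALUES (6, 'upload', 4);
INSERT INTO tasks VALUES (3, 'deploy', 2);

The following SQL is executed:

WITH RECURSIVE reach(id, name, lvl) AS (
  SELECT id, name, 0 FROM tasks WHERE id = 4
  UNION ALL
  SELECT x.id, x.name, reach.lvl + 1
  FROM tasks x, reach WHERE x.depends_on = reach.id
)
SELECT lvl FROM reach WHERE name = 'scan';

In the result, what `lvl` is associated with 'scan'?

2

Base: id=4 (fetch) at lvl 0.
Iteration 1: rows with depends_on in {4} -> clean (id 5, lvl 1), upload (id 6, lvl 1), lint (id 8, lvl 1), index (id 11, lvl 1).
Iteration 2: rows with depends_on in {5,6,8,11} -> scan (id 9, lvl 2), package (id 10, lvl 2), rollback (id 12, lvl 2).
Iteration 3: no rows with depends_on in {9,10,12}; recursion stops.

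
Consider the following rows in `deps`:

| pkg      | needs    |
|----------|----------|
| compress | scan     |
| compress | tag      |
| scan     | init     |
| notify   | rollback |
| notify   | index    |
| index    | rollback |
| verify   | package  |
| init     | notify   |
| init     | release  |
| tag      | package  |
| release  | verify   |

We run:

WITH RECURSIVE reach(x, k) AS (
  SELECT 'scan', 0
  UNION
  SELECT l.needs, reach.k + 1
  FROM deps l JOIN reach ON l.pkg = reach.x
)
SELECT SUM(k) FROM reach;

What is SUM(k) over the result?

Base: (scan, k=0).
Iteration 1: edges from {scan} -> (init, k=1).
Iteration 2: edges from {init} -> (notify, k=2), (release, k=2).
Iteration 3: edges from {notify,release} -> (index, k=3), (rollback, k=3), (verify, k=3).
Iteration 4: edges from {index,rollback,verify} -> (package, k=4), (rollback, k=4).
Iteration 5: no outgoing edges from {package,rollback}; recursion stops.
SUM(k) = 0 + 1 + 2 + 2 + 3 + 3 + 3 + 4 + 4 = 22.

22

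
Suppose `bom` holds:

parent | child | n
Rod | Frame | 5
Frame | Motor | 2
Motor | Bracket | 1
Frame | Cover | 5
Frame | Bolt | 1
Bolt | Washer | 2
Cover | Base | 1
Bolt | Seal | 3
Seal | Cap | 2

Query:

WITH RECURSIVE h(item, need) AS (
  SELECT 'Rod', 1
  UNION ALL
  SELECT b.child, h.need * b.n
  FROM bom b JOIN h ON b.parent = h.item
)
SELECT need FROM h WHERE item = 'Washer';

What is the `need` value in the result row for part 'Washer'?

Base: (Rod, need=1).
Iteration 1: components of {Rod} -> Frame = 1*5 = 5.
Iteration 2: components of {Frame} -> Bolt = 5*1 = 5, Cover = 5*5 = 25, Motor = 5*2 = 10.
Iteration 3: components of {Bolt,Cover,Motor} -> Base = 25*1 = 25, Bracket = 10*1 = 10, Seal = 5*3 = 15, Washer = 5*2 = 10.
Iteration 4: components of {Base,Bracket,Seal,Washer} -> Cap = 15*2 = 30.
Iteration 5: no further components; recursion stops.

10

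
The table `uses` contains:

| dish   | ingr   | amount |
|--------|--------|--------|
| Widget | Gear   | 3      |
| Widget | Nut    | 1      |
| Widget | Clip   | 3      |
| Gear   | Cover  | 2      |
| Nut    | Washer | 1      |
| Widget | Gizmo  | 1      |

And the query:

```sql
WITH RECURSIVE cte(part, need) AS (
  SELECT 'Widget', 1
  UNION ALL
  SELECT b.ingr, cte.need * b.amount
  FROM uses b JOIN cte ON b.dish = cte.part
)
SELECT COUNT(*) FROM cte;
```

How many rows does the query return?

Base: (Widget, need=1).
Iteration 1: components of {Widget} -> Clip = 1*3 = 3, Gear = 1*3 = 3, Gizmo = 1*1 = 1, Nut = 1*1 = 1.
Iteration 2: components of {Clip,Gear,Gizmo,Nut} -> Cover = 3*2 = 6, Washer = 1*1 = 1.
Iteration 3: no further components; recursion stops.
Total rows emitted: 7.

7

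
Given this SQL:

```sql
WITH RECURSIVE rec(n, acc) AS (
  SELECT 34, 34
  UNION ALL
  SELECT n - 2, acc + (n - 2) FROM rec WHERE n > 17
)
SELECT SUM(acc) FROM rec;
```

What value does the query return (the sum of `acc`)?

Base: n=34, acc=34.
Iteration 1: 34 > 17 holds -> n = 34 - 2 = 32, acc = 34 + 32 = 66.
Iteration 2: 32 > 17 holds -> n = 32 - 2 = 30, acc = 66 + 30 = 96.
Iteration 3: 30 > 17 holds -> n = 30 - 2 = 28, acc = 96 + 28 = 124.
Iteration 4: 28 > 17 holds -> n = 28 - 2 = 26, acc = 124 + 26 = 150.
Iteration 5: 26 > 17 holds -> n = 26 - 2 = 24, acc = 150 + 24 = 174.
Iteration 6: 24 > 17 holds -> n = 24 - 2 = 22, acc = 174 + 22 = 196.
Iteration 7: 22 > 17 holds -> n = 22 - 2 = 20, acc = 196 + 20 = 216.
Iteration 8: 20 > 17 holds -> n = 20 - 2 = 18, acc = 216 + 18 = 234.
Iteration 9: 18 > 17 holds -> n = 18 - 2 = 16, acc = 234 + 16 = 250.
Iteration 10: 16 > 17 fails; recursion stops.
SUM(acc) = 34 + 66 + 96 + 124 + 150 + 174 + 196 + 216 + 234 + 250 = 1540.

1540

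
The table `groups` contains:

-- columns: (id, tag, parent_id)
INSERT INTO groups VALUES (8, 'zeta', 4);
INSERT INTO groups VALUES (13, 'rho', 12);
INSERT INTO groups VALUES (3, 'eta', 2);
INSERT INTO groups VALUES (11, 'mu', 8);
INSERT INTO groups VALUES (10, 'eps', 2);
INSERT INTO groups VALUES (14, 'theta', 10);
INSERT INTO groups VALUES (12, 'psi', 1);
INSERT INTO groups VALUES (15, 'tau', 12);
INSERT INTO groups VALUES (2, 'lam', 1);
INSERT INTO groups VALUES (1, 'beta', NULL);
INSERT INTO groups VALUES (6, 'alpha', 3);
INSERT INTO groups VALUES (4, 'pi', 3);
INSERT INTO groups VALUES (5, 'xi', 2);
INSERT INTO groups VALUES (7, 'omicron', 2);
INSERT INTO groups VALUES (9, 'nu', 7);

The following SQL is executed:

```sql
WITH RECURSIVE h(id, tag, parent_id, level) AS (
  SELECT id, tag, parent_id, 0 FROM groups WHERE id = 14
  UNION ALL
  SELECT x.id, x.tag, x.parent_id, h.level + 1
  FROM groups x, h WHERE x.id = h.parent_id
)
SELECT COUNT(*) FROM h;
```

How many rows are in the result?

4

Base: id=14 (theta), parent_id=10, level 0.
Iteration 1: join on id=10 -> eps (id 10, parent_id=2, level 1).
Iteration 2: join on id=2 -> lam (id 2, parent_id=1, level 2).
Iteration 3: join on id=1 -> beta (id 1, parent_id=NULL, level 3).
Iteration 4: parent_id is NULL; no match; recursion stops.
Total rows emitted: 4.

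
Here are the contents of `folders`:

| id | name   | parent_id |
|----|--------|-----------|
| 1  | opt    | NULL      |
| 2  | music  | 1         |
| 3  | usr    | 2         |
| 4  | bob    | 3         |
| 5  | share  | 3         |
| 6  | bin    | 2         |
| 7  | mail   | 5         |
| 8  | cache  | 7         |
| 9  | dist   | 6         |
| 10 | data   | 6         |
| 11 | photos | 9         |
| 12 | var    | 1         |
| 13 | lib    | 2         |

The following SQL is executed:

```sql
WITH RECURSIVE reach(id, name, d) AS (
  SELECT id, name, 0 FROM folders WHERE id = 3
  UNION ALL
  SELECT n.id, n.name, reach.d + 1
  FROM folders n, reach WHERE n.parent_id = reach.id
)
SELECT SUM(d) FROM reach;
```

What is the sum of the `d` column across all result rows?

7

Base: id=3 (usr) at d 0.
Iteration 1: rows with parent_id in {3} -> bob (id 4, d 1), share (id 5, d 1).
Iteration 2: rows with parent_id in {4,5} -> mail (id 7, d 2).
Iteration 3: rows with parent_id in {7} -> cache (id 8, d 3).
Iteration 4: no rows with parent_id in {8}; recursion stops.
SUM(d) = 0 + 1 + 1 + 2 + 3 = 7.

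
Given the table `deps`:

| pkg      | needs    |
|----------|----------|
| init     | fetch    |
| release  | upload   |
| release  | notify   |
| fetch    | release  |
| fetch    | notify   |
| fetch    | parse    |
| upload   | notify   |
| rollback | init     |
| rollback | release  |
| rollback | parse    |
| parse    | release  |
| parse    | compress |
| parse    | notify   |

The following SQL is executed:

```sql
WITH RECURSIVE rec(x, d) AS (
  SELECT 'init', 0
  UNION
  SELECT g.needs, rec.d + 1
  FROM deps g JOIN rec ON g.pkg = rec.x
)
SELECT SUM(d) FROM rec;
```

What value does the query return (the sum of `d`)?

32

Base: (init, d=0).
Iteration 1: edges from {init} -> (fetch, d=1).
Iteration 2: edges from {fetch} -> (notify, d=2), (parse, d=2), (release, d=2).
Iteration 3: edges from {notify,parse,release} -> (compress, d=3), (notify, d=3), (release, d=3), (upload, d=3). [UNION drops 1 duplicate row(s)]
Iteration 4: edges from {compress,notify,release,upload} -> (notify, d=4), (upload, d=4). [UNION drops 1 duplicate row(s)]
Iteration 5: edges from {notify,upload} -> (notify, d=5).
Iteration 6: no outgoing edges from {notify}; recursion stops.
SUM(d) = 0 + 1 + 2 + 2 + 2 + 3 + 3 + 3 + 3 + 4 + 4 + 5 = 32.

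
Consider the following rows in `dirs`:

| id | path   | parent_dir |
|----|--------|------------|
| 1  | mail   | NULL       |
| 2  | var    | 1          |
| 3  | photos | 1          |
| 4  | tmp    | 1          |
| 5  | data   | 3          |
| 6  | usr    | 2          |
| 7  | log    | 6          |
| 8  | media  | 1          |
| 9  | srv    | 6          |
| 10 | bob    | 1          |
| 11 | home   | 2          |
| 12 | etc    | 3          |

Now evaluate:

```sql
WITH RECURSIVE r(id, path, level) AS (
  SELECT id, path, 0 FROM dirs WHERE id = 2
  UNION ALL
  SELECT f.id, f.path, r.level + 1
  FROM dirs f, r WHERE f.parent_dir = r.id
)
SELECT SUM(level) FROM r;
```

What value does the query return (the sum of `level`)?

6

Base: id=2 (var) at level 0.
Iteration 1: rows with parent_dir in {2} -> usr (id 6, level 1), home (id 11, level 1).
Iteration 2: rows with parent_dir in {6,11} -> log (id 7, level 2), srv (id 9, level 2).
Iteration 3: no rows with parent_dir in {7,9}; recursion stops.
SUM(level) = 0 + 1 + 1 + 2 + 2 = 6.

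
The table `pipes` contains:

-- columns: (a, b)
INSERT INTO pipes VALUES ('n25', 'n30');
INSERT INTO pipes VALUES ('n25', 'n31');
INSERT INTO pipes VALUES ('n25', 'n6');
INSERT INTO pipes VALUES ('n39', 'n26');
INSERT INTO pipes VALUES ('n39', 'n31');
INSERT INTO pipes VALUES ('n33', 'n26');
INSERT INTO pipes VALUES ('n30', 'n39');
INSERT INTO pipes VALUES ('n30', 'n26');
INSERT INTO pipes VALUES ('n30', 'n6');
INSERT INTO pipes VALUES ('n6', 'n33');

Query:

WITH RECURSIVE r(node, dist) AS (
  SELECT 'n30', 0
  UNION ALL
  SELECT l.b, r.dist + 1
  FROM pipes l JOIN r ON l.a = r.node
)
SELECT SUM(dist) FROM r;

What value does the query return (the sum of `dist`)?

Base: (n30, dist=0).
Iteration 1: edges from {n30} -> (n26, dist=1), (n39, dist=1), (n6, dist=1).
Iteration 2: edges from {n26,n39,n6} -> (n26, dist=2), (n31, dist=2), (n33, dist=2).
Iteration 3: edges from {n26,n31,n33} -> (n26, dist=3).
Iteration 4: no outgoing edges from {n26}; recursion stops.
SUM(dist) = 0 + 1 + 1 + 1 + 2 + 2 + 2 + 3 = 12.

12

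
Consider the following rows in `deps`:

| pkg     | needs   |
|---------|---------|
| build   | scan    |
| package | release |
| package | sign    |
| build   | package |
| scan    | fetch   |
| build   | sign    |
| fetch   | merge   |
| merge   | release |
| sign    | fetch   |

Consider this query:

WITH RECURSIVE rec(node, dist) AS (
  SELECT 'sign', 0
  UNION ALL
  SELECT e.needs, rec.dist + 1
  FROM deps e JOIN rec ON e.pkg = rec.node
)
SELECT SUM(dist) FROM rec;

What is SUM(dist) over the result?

6

Base: (sign, dist=0).
Iteration 1: edges from {sign} -> (fetch, dist=1).
Iteration 2: edges from {fetch} -> (merge, dist=2).
Iteration 3: edges from {merge} -> (release, dist=3).
Iteration 4: no outgoing edges from {release}; recursion stops.
SUM(dist) = 0 + 1 + 2 + 3 = 6.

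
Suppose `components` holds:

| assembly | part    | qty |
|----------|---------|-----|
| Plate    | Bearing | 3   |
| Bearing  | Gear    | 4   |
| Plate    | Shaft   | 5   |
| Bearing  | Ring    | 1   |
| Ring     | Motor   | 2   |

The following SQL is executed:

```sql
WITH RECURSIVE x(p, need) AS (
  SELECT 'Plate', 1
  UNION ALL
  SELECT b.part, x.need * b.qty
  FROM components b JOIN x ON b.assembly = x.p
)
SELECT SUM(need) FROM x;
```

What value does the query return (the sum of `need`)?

Base: (Plate, need=1).
Iteration 1: components of {Plate} -> Bearing = 1*3 = 3, Shaft = 1*5 = 5.
Iteration 2: components of {Bearing,Shaft} -> Gear = 3*4 = 12, Ring = 3*1 = 3.
Iteration 3: components of {Gear,Ring} -> Motor = 3*2 = 6.
Iteration 4: no further components; recursion stops.
SUM(need) = 1 + 3 + 5 + 12 + 3 + 6 = 30.

30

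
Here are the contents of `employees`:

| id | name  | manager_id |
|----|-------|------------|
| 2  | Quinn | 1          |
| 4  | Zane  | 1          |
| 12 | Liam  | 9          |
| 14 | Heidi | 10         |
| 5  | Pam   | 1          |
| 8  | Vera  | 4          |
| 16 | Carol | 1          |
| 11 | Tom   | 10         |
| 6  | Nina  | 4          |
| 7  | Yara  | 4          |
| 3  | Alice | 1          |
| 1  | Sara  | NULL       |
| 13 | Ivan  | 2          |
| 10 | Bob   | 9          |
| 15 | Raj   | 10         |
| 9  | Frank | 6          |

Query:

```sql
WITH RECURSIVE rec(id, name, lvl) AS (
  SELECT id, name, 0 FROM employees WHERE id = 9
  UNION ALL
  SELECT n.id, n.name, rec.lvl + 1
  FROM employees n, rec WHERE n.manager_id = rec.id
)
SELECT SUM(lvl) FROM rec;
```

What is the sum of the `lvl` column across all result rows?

8

Base: id=9 (Frank) at lvl 0.
Iteration 1: rows with manager_id in {9} -> Bob (id 10, lvl 1), Liam (id 12, lvl 1).
Iteration 2: rows with manager_id in {10,12} -> Tom (id 11, lvl 2), Heidi (id 14, lvl 2), Raj (id 15, lvl 2).
Iteration 3: no rows with manager_id in {11,14,15}; recursion stops.
SUM(lvl) = 0 + 1 + 1 + 2 + 2 + 2 = 8.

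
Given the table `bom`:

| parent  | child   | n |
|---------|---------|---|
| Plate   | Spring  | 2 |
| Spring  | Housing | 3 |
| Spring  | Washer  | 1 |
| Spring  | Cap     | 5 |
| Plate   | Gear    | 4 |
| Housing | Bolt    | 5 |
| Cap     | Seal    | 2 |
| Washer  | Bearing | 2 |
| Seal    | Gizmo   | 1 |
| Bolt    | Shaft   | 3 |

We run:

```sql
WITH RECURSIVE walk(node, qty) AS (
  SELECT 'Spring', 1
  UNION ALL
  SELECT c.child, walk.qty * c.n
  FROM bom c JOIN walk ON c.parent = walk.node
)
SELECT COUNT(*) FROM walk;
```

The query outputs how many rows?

Base: (Spring, qty=1).
Iteration 1: components of {Spring} -> Cap = 1*5 = 5, Housing = 1*3 = 3, Washer = 1*1 = 1.
Iteration 2: components of {Cap,Housing,Washer} -> Bearing = 1*2 = 2, Bolt = 3*5 = 15, Seal = 5*2 = 10.
Iteration 3: components of {Bearing,Bolt,Seal} -> Gizmo = 10*1 = 10, Shaft = 15*3 = 45.
Iteration 4: no further components; recursion stops.
Total rows emitted: 9.

9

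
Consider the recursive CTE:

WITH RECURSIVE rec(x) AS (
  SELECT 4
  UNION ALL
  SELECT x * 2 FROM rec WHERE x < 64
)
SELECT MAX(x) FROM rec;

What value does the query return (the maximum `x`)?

Base: x=4.
Iteration 1: 4 < 64 holds -> x = 4 * 2 = 8.
Iteration 2: 8 < 64 holds -> x = 8 * 2 = 16.
Iteration 3: 16 < 64 holds -> x = 16 * 2 = 32.
Iteration 4: 32 < 64 holds -> x = 32 * 2 = 64.
Iteration 5: 64 < 64 fails; recursion stops.
x values: 4, 8, 16, 32, 64; the maximum is 64.

64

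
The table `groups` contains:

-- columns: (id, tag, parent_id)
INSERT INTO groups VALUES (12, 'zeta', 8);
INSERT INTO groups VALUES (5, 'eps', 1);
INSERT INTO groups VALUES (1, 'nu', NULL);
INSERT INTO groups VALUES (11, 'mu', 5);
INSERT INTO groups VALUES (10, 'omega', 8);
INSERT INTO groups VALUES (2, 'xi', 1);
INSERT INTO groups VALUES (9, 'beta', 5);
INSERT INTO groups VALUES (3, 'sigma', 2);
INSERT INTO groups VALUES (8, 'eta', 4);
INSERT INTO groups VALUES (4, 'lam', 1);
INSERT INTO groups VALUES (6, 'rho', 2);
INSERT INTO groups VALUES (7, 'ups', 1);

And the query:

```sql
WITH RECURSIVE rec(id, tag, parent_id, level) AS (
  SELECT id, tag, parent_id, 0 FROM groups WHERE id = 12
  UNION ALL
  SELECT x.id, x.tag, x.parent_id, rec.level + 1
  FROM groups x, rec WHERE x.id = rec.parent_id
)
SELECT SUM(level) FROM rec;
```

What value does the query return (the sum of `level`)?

6

Base: id=12 (zeta), parent_id=8, level 0.
Iteration 1: join on id=8 -> eta (id 8, parent_id=4, level 1).
Iteration 2: join on id=4 -> lam (id 4, parent_id=1, level 2).
Iteration 3: join on id=1 -> nu (id 1, parent_id=NULL, level 3).
Iteration 4: parent_id is NULL; no match; recursion stops.
SUM(level) = 0 + 1 + 2 + 3 = 6.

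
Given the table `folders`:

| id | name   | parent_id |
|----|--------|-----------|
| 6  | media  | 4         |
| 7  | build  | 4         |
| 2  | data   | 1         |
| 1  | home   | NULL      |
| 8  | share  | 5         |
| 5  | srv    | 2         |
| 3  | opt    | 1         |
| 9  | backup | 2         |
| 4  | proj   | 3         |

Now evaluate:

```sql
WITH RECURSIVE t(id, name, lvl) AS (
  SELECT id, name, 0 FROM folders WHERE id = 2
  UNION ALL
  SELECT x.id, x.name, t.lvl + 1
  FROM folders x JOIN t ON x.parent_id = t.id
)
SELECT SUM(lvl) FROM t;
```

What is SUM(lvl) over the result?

Base: id=2 (data) at lvl 0.
Iteration 1: rows with parent_id in {2} -> srv (id 5, lvl 1), backup (id 9, lvl 1).
Iteration 2: rows with parent_id in {5,9} -> share (id 8, lvl 2).
Iteration 3: no rows with parent_id in {8}; recursion stops.
SUM(lvl) = 0 + 1 + 1 + 2 = 4.

4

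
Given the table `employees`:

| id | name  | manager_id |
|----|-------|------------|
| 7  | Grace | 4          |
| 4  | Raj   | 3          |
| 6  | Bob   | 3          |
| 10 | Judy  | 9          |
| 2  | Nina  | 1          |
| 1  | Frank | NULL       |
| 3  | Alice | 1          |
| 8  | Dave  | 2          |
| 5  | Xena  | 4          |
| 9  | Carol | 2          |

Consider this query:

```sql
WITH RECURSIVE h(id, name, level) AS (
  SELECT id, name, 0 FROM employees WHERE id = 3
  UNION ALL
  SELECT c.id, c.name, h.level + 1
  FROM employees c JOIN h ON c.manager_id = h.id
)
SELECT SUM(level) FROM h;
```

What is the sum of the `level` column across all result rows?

6

Base: id=3 (Alice) at level 0.
Iteration 1: rows with manager_id in {3} -> Raj (id 4, level 1), Bob (id 6, level 1).
Iteration 2: rows with manager_id in {4,6} -> Xena (id 5, level 2), Grace (id 7, level 2).
Iteration 3: no rows with manager_id in {5,7}; recursion stops.
SUM(level) = 0 + 1 + 1 + 2 + 2 = 6.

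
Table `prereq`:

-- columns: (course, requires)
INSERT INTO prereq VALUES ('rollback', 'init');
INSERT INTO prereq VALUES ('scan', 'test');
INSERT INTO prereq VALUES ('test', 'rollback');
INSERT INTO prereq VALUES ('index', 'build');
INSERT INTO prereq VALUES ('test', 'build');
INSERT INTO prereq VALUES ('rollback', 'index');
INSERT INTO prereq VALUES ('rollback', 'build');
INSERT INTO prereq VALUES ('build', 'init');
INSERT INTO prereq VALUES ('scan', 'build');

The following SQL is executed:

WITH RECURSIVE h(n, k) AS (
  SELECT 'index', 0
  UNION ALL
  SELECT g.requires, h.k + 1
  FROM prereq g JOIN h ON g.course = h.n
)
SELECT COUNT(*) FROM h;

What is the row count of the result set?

3

Base: (index, k=0).
Iteration 1: edges from {index} -> (build, k=1).
Iteration 2: edges from {build} -> (init, k=2).
Iteration 3: no outgoing edges from {init}; recursion stops.
Total rows emitted: 3.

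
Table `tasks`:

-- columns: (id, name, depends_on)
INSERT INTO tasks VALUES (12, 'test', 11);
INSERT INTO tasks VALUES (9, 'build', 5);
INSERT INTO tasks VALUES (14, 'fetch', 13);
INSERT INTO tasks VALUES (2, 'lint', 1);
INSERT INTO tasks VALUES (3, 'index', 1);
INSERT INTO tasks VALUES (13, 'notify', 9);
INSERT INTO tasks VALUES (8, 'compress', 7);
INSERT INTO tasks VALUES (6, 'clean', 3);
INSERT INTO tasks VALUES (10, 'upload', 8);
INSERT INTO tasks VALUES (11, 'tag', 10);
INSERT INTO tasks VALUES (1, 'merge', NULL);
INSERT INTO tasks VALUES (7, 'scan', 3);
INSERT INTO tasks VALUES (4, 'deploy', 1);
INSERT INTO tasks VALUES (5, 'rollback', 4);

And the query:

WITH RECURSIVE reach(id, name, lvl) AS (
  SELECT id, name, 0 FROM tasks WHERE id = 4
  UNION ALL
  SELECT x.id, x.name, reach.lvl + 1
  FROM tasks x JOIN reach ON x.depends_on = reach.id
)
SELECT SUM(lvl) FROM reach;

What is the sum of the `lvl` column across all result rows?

Base: id=4 (deploy) at lvl 0.
Iteration 1: rows with depends_on in {4} -> rollback (id 5, lvl 1).
Iteration 2: rows with depends_on in {5} -> build (id 9, lvl 2).
Iteration 3: rows with depends_on in {9} -> notify (id 13, lvl 3).
Iteration 4: rows with depends_on in {13} -> fetch (id 14, lvl 4).
Iteration 5: no rows with depends_on in {14}; recursion stops.
SUM(lvl) = 0 + 1 + 2 + 3 + 4 = 10.

10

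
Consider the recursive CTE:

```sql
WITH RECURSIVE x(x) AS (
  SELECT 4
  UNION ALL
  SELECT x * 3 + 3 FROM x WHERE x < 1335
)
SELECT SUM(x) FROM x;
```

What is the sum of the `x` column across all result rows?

1993

Base: x=4.
Iteration 1: 4 < 1335 holds -> x = 4 * 3 + 3 = 15.
Iteration 2: 15 < 1335 holds -> x = 15 * 3 + 3 = 48.
Iteration 3: 48 < 1335 holds -> x = 48 * 3 + 3 = 147.
Iteration 4: 147 < 1335 holds -> x = 147 * 3 + 3 = 444.
Iteration 5: 444 < 1335 holds -> x = 444 * 3 + 3 = 1335.
Iteration 6: 1335 < 1335 fails; recursion stops.
SUM(x) = 4 + 15 + 48 + 147 + 444 + 1335 = 1993.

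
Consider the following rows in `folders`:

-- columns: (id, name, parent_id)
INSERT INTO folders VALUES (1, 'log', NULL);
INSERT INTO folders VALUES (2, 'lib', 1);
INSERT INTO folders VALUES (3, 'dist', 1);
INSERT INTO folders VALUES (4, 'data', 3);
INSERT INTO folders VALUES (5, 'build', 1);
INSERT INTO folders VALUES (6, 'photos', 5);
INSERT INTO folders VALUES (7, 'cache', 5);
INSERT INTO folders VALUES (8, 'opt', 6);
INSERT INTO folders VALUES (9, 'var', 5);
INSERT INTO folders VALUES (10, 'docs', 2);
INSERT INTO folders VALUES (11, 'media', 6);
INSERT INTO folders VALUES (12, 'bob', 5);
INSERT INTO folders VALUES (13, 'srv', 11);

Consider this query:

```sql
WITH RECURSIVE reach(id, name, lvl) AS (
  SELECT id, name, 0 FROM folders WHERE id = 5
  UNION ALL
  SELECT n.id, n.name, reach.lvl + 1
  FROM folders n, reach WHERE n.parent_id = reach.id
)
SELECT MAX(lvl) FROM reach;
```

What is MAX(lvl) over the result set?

3

Base: id=5 (build) at lvl 0.
Iteration 1: rows with parent_id in {5} -> photos (id 6, lvl 1), cache (id 7, lvl 1), var (id 9, lvl 1), bob (id 12, lvl 1).
Iteration 2: rows with parent_id in {6,7,9,12} -> opt (id 8, lvl 2), media (id 11, lvl 2).
Iteration 3: rows with parent_id in {8,11} -> srv (id 13, lvl 3).
Iteration 4: no rows with parent_id in {13}; recursion stops.
lvl values: 0, 1, 1, 1, 1, 2, 2, 3; the maximum is 3.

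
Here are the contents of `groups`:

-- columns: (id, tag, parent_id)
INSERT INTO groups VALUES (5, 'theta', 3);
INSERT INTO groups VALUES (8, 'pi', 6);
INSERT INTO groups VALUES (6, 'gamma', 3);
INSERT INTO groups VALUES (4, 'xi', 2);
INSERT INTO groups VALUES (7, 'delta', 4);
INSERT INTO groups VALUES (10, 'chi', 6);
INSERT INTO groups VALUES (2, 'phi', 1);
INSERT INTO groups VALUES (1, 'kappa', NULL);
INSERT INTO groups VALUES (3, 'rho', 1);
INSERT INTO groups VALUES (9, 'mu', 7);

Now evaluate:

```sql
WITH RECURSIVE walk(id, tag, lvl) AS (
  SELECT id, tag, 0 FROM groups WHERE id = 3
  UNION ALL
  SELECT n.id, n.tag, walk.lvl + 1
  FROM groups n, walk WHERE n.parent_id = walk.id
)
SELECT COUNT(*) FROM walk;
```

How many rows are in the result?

Base: id=3 (rho) at lvl 0.
Iteration 1: rows with parent_id in {3} -> theta (id 5, lvl 1), gamma (id 6, lvl 1).
Iteration 2: rows with parent_id in {5,6} -> pi (id 8, lvl 2), chi (id 10, lvl 2).
Iteration 3: no rows with parent_id in {8,10}; recursion stops.
Total rows emitted: 5.

5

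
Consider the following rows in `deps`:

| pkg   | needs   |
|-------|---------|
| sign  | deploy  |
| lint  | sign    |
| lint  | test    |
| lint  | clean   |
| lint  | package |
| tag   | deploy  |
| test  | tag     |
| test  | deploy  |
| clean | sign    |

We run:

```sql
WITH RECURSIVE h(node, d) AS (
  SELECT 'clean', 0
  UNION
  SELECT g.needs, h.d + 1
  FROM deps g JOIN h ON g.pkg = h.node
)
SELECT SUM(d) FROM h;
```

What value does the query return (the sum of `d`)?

3

Base: (clean, d=0).
Iteration 1: edges from {clean} -> (sign, d=1).
Iteration 2: edges from {sign} -> (deploy, d=2).
Iteration 3: no outgoing edges from {deploy}; recursion stops.
SUM(d) = 0 + 1 + 2 = 3.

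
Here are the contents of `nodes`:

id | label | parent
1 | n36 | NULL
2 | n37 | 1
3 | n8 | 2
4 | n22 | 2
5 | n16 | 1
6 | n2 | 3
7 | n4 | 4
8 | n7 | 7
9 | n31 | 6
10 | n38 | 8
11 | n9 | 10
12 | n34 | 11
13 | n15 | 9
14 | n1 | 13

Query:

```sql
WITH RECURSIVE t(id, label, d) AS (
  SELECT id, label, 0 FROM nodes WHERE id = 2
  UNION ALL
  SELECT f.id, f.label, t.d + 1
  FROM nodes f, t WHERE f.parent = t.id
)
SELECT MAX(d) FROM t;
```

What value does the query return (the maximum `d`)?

Base: id=2 (n37) at d 0.
Iteration 1: rows with parent in {2} -> n8 (id 3, d 1), n22 (id 4, d 1).
Iteration 2: rows with parent in {3,4} -> n2 (id 6, d 2), n4 (id 7, d 2).
Iteration 3: rows with parent in {6,7} -> n7 (id 8, d 3), n31 (id 9, d 3).
Iteration 4: rows with parent in {8,9} -> n38 (id 10, d 4), n15 (id 13, d 4).
Iteration 5: rows with parent in {10,13} -> n9 (id 11, d 5), n1 (id 14, d 5).
Iteration 6: rows with parent in {11,14} -> n34 (id 12, d 6).
Iteration 7: no rows with parent in {12}; recursion stops.
d values: 0, 1, 1, 2, 2, 3, 3, 4, 4, 5, 5, 6; the maximum is 6.

6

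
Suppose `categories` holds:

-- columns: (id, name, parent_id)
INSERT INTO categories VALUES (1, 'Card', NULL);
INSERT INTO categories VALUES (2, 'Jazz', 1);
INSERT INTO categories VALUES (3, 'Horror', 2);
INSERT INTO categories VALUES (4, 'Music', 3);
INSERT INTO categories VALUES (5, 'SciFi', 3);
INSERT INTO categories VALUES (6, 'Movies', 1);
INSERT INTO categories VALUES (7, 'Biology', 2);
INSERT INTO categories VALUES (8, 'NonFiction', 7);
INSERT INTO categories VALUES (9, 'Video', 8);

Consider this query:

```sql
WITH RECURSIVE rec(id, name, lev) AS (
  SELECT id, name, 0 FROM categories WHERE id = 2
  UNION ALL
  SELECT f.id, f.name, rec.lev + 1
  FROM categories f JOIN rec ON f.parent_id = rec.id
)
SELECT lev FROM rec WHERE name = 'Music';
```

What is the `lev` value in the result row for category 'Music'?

2

Base: id=2 (Jazz) at lev 0.
Iteration 1: rows with parent_id in {2} -> Horror (id 3, lev 1), Biology (id 7, lev 1).
Iteration 2: rows with parent_id in {3,7} -> Music (id 4, lev 2), SciFi (id 5, lev 2), NonFiction (id 8, lev 2).
Iteration 3: rows with parent_id in {4,5,8} -> Video (id 9, lev 3).
Iteration 4: no rows with parent_id in {9}; recursion stops.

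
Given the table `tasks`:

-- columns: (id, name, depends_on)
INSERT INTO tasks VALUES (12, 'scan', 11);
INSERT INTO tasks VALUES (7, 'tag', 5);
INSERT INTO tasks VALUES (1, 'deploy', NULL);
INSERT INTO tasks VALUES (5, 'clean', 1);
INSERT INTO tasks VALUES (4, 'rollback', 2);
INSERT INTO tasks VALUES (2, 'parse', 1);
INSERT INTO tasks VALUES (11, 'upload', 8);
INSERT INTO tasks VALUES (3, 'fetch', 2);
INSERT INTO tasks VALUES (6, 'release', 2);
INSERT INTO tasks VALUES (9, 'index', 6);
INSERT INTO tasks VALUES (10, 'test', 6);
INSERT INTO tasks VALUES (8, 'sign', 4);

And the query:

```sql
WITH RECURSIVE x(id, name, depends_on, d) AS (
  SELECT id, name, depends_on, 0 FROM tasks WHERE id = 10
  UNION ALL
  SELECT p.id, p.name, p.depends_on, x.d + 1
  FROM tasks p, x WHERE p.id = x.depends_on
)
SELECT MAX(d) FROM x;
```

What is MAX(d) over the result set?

Base: id=10 (test), depends_on=6, d 0.
Iteration 1: join on id=6 -> release (id 6, depends_on=2, d 1).
Iteration 2: join on id=2 -> parse (id 2, depends_on=1, d 2).
Iteration 3: join on id=1 -> deploy (id 1, depends_on=NULL, d 3).
Iteration 4: depends_on is NULL; no match; recursion stops.
d values: 0, 1, 2, 3; the maximum is 3.

3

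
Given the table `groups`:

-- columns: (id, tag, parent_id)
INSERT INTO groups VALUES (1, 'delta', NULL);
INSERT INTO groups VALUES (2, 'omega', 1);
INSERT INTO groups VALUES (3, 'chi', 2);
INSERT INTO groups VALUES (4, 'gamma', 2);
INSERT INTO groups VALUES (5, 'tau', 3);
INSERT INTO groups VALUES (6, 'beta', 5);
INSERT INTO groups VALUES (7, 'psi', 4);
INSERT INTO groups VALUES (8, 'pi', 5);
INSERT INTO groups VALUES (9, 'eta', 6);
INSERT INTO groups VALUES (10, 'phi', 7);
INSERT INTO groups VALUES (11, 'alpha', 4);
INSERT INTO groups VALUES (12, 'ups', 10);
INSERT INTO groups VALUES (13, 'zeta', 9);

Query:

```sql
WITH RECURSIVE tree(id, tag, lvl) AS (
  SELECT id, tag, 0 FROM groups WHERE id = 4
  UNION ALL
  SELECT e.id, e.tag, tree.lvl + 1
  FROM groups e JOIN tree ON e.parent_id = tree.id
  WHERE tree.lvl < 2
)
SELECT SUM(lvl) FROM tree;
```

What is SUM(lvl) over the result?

Base: id=4 (gamma) at lvl 0.
Iteration 1: rows with parent_id in {4} -> psi (id 7, lvl 1), alpha (id 11, lvl 1).
Iteration 2: rows with parent_id in {7,11} -> phi (id 10, lvl 2).
Iteration 3: lvl < 2 fails for all current rows; recursion stops.
SUM(lvl) = 0 + 1 + 1 + 2 = 4.

4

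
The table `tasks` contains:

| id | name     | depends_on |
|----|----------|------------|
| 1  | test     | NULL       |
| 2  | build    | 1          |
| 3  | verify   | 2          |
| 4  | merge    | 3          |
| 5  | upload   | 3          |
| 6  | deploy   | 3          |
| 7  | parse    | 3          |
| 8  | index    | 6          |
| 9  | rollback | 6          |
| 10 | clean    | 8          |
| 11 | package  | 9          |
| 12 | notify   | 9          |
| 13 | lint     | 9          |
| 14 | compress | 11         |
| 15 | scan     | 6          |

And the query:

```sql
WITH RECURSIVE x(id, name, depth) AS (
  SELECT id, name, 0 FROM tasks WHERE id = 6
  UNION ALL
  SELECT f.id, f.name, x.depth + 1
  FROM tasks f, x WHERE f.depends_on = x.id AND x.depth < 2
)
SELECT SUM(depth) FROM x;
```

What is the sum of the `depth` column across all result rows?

Base: id=6 (deploy) at depth 0.
Iteration 1: rows with depends_on in {6} -> index (id 8, depth 1), rollback (id 9, depth 1), scan (id 15, depth 1).
Iteration 2: rows with depends_on in {8,9,15} -> clean (id 10, depth 2), package (id 11, depth 2), notify (id 12, depth 2), lint (id 13, depth 2).
Iteration 3: depth < 2 fails for all current rows; recursion stops.
SUM(depth) = 0 + 1 + 1 + 1 + 2 + 2 + 2 + 2 = 11.

11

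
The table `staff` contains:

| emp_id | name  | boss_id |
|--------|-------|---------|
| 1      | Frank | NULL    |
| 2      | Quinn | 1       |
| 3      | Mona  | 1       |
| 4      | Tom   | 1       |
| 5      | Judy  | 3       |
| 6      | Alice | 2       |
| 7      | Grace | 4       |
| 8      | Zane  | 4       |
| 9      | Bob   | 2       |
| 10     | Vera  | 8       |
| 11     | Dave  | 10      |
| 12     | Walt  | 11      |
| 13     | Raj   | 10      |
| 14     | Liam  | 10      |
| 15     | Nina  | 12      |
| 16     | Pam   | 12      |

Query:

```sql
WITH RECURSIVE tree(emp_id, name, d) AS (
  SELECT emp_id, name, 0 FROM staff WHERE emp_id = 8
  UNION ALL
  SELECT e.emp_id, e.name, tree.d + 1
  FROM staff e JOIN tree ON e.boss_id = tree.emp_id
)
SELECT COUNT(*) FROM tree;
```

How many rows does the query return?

8

Base: emp_id=8 (Zane) at d 0.
Iteration 1: rows with boss_id in {8} -> Vera (id 10, d 1).
Iteration 2: rows with boss_id in {10} -> Dave (id 11, d 2), Raj (id 13, d 2), Liam (id 14, d 2).
Iteration 3: rows with boss_id in {11,13,14} -> Walt (id 12, d 3).
Iteration 4: rows with boss_id in {12} -> Nina (id 15, d 4), Pam (id 16, d 4).
Iteration 5: no rows with boss_id in {15,16}; recursion stops.
Total rows emitted: 8.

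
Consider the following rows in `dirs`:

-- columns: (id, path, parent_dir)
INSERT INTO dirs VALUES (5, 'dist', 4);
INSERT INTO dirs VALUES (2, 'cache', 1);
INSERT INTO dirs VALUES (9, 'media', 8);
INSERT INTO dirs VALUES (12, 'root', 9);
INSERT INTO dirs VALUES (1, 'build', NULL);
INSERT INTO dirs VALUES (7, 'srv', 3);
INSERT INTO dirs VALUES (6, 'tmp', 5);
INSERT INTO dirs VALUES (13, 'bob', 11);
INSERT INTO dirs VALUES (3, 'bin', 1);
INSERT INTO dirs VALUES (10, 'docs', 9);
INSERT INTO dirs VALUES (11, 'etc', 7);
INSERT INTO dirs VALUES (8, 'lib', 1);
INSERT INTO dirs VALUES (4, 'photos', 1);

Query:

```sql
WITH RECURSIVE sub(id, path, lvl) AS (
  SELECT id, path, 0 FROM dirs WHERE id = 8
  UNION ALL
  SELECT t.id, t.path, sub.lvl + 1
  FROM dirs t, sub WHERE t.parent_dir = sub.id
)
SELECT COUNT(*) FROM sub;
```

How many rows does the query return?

4

Base: id=8 (lib) at lvl 0.
Iteration 1: rows with parent_dir in {8} -> media (id 9, lvl 1).
Iteration 2: rows with parent_dir in {9} -> docs (id 10, lvl 2), root (id 12, lvl 2).
Iteration 3: no rows with parent_dir in {10,12}; recursion stops.
Total rows emitted: 4.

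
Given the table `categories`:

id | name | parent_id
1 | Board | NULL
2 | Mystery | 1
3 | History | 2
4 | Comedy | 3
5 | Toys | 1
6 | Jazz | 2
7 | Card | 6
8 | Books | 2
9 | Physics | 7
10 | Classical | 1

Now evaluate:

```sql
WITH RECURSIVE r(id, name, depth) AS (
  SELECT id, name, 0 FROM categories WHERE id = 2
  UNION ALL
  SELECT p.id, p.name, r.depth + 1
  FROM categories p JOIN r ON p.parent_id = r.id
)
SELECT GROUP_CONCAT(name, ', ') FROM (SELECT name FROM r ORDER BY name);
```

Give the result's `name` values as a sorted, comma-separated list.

Books, Card, Comedy, History, Jazz, Mystery, Physics

Base: id=2 (Mystery) at depth 0.
Iteration 1: rows with parent_id in {2} -> History (id 3, depth 1), Jazz (id 6, depth 1), Books (id 8, depth 1).
Iteration 2: rows with parent_id in {3,6,8} -> Comedy (id 4, depth 2), Card (id 7, depth 2).
Iteration 3: rows with parent_id in {4,7} -> Physics (id 9, depth 3).
Iteration 4: no rows with parent_id in {9}; recursion stops.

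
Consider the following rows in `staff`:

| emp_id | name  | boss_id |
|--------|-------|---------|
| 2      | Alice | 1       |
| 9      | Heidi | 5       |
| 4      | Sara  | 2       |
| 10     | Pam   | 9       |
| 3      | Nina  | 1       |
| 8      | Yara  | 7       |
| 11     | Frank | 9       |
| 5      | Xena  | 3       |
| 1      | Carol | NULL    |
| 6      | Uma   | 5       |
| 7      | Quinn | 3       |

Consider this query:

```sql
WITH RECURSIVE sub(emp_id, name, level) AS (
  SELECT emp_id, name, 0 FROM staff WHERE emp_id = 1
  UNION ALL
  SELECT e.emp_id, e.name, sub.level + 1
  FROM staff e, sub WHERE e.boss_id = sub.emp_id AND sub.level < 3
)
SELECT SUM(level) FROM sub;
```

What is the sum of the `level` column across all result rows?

17

Base: emp_id=1 (Carol) at level 0.
Iteration 1: rows with boss_id in {1} -> Alice (id 2, level 1), Nina (id 3, level 1).
Iteration 2: rows with boss_id in {2,3} -> Sara (id 4, level 2), Xena (id 5, level 2), Quinn (id 7, level 2).
Iteration 3: rows with boss_id in {4,5,7} -> Uma (id 6, level 3), Yara (id 8, level 3), Heidi (id 9, level 3).
Iteration 4: level < 3 fails for all current rows; recursion stops.
SUM(level) = 0 + 1 + 1 + 2 + 2 + 2 + 3 + 3 + 3 = 17.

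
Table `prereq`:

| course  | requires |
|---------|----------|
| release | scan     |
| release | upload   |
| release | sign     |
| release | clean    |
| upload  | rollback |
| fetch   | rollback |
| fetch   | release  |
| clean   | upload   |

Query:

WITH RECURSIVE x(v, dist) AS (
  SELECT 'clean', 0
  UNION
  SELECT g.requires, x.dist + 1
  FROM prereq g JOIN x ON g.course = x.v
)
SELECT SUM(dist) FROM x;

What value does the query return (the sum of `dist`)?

3

Base: (clean, dist=0).
Iteration 1: edges from {clean} -> (upload, dist=1).
Iteration 2: edges from {upload} -> (rollback, dist=2).
Iteration 3: no outgoing edges from {rollback}; recursion stops.
SUM(dist) = 0 + 1 + 2 = 3.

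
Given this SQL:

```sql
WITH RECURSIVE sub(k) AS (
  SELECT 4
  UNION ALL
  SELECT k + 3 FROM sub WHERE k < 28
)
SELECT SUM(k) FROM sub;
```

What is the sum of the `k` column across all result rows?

144

Base: k=4.
Iteration 1: 4 < 28 holds -> k = 4 + 3 = 7.
Iteration 2: 7 < 28 holds -> k = 7 + 3 = 10.
Iteration 3: 10 < 28 holds -> k = 10 + 3 = 13.
Iteration 4: 13 < 28 holds -> k = 13 + 3 = 16.
Iteration 5: 16 < 28 holds -> k = 16 + 3 = 19.
Iteration 6: 19 < 28 holds -> k = 19 + 3 = 22.
Iteration 7: 22 < 28 holds -> k = 22 + 3 = 25.
Iteration 8: 25 < 28 holds -> k = 25 + 3 = 28.
Iteration 9: 28 < 28 fails; recursion stops.
SUM(k) = 4 + 7 + 10 + 13 + 16 + 19 + 22 + 25 + 28 = 144.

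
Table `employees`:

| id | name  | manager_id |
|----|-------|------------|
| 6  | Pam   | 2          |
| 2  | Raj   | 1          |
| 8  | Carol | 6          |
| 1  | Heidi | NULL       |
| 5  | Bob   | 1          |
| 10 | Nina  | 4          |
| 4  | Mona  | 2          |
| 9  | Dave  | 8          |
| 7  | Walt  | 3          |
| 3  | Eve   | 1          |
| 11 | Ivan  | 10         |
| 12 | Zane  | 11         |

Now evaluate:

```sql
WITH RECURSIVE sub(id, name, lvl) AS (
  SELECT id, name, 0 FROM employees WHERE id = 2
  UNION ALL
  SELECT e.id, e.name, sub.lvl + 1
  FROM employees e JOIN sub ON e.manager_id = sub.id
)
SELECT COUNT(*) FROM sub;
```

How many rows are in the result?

8

Base: id=2 (Raj) at lvl 0.
Iteration 1: rows with manager_id in {2} -> Mona (id 4, lvl 1), Pam (id 6, lvl 1).
Iteration 2: rows with manager_id in {4,6} -> Carol (id 8, lvl 2), Nina (id 10, lvl 2).
Iteration 3: rows with manager_id in {8,10} -> Dave (id 9, lvl 3), Ivan (id 11, lvl 3).
Iteration 4: rows with manager_id in {9,11} -> Zane (id 12, lvl 4).
Iteration 5: no rows with manager_id in {12}; recursion stops.
Total rows emitted: 8.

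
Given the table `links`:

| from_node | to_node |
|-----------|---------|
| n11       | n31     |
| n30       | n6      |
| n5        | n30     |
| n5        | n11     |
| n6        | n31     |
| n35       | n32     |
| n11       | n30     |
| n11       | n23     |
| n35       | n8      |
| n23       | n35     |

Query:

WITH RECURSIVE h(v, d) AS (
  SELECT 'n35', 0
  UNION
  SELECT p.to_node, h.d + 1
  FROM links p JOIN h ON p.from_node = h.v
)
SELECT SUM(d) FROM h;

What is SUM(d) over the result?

Base: (n35, d=0).
Iteration 1: edges from {n35} -> (n32, d=1), (n8, d=1).
Iteration 2: no outgoing edges from {n32,n8}; recursion stops.
SUM(d) = 0 + 1 + 1 = 2.

2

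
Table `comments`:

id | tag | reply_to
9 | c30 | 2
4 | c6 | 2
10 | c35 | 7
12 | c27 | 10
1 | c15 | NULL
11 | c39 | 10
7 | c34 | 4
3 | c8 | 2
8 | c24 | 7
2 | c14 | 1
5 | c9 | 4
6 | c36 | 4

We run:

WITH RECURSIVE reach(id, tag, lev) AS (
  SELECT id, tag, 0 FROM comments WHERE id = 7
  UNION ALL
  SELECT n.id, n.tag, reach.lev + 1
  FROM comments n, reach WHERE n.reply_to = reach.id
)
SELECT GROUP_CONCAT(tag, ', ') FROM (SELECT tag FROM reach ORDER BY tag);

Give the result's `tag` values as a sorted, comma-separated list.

Base: id=7 (c34) at lev 0.
Iteration 1: rows with reply_to in {7} -> c24 (id 8, lev 1), c35 (id 10, lev 1).
Iteration 2: rows with reply_to in {8,10} -> c39 (id 11, lev 2), c27 (id 12, lev 2).
Iteration 3: no rows with reply_to in {11,12}; recursion stops.

c24, c27, c34, c35, c39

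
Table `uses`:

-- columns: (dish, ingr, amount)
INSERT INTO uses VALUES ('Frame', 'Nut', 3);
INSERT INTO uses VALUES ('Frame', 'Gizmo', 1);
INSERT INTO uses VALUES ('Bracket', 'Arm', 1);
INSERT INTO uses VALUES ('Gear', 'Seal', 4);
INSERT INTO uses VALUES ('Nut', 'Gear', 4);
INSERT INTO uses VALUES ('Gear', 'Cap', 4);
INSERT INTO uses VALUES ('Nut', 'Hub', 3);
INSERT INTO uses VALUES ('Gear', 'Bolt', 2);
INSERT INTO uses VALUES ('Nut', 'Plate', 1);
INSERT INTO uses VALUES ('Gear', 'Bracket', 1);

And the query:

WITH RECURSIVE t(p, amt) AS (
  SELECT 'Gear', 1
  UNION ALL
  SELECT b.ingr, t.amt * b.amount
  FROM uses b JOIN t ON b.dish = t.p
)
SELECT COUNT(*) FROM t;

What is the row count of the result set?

Base: (Gear, amt=1).
Iteration 1: components of {Gear} -> Bolt = 1*2 = 2, Bracket = 1*1 = 1, Cap = 1*4 = 4, Seal = 1*4 = 4.
Iteration 2: components of {Bolt,Bracket,Cap,Seal} -> Arm = 1*1 = 1.
Iteration 3: no further components; recursion stops.
Total rows emitted: 6.

6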